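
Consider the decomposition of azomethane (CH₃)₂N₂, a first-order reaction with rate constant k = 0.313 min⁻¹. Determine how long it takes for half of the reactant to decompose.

2.215 min

Step 1: For a first-order reaction, t₁/₂ = ln(2)/k
Step 2: t₁/₂ = ln(2)/0.313
Step 3: t₁/₂ = 0.6931/0.313 = 2.215 min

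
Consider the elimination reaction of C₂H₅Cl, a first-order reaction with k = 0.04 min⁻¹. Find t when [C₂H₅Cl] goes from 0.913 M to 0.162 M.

43.23 min

Step 1: For first-order: t = ln([C₂H₅Cl]₀/[C₂H₅Cl])/k
Step 2: t = ln(0.913/0.162)/0.04
Step 3: t = ln(5.636)/0.04
Step 4: t = 1.729/0.04 = 43.23 min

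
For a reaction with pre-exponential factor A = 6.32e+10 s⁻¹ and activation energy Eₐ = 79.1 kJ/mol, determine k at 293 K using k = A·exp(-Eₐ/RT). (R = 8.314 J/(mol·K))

5.00e-04 s⁻¹

Step 1: Use the Arrhenius equation: k = A × exp(-Eₐ/RT)
Step 2: Convert Eₐ to J/mol: 79.1 kJ/mol = 79100 J/mol
Step 3: Calculate the exponent: -Eₐ/(RT) = -79100/(8.314 × 293) = -32.47124
Step 4: k = 6.32e+10 × exp(-32.47124)
Step 5: k = 6.32e+10 × 7.90532e-15 = 4.9962e-04 s⁻¹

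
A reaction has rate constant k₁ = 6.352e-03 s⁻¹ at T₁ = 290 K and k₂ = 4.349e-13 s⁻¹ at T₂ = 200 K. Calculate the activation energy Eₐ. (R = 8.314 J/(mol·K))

125.4 kJ/mol

Step 1: Use the two-temperature Arrhenius form: ln(k₂/k₁) = -Eₐ/R × (1/T₂ - 1/T₁)
Step 2: ln(k₂/k₁) = ln(4.349e-13/6.352e-03) = ln(6.84666e-11) = -23.4047
Step 3: 1/T₂ - 1/T₁ = 1/200 - 1/290 = 1.551724e-03 K⁻¹
Step 4: Eₐ = -R × ln(k₂/k₁) / (1/T₂ - 1/T₁) = -8.314 × -23.4047 / 1.551724e-03
Step 5: Eₐ = 1.2540e+05 J/mol = 125.4 kJ/mol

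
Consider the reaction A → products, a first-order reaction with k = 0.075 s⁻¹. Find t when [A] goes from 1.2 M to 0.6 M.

9.242 s

Step 1: For first-order: t = ln([A]₀/[A])/k
Step 2: t = ln(1.2/0.6)/0.075
Step 3: t = ln(2)/0.075
Step 4: t = 0.6931/0.075 = 9.242 s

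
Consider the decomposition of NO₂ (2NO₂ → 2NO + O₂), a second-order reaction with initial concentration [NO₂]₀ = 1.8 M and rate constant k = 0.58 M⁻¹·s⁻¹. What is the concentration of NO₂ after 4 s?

0.3478 M

Step 1: For a second-order reaction: 1/[NO₂] = 1/[NO₂]₀ + kt
Step 2: 1/[NO₂] = 1/1.8 + 0.58 × 4
Step 3: 1/[NO₂] = 0.5556 + 2.32 = 2.876
Step 4: [NO₂] = 1/2.876 = 0.3478 M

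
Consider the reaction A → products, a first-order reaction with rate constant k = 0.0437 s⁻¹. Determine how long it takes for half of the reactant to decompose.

15.86 s

Step 1: For a first-order reaction, t₁/₂ = ln(2)/k
Step 2: t₁/₂ = ln(2)/0.0437
Step 3: t₁/₂ = 0.6931/0.0437 = 15.86 s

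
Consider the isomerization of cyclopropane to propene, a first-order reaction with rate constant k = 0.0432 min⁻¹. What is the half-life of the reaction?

16.05 min

Step 1: For a first-order reaction, t₁/₂ = ln(2)/k
Step 2: t₁/₂ = ln(2)/0.0432
Step 3: t₁/₂ = 0.6931/0.0432 = 16.05 min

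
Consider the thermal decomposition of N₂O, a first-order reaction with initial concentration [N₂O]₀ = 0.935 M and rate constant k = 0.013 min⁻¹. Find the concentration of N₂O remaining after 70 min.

0.3764 M

Step 1: For a first-order reaction: [N₂O] = [N₂O]₀ × e^(-kt)
Step 2: [N₂O] = 0.935 × e^(-0.013 × 70)
Step 3: [N₂O] = 0.935 × e^(-0.91)
Step 4: [N₂O] = 0.935 × 0.402524 = 0.3764 M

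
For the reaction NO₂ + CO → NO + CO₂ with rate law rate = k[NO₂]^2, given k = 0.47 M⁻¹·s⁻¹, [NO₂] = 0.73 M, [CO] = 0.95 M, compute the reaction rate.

0.2505 M/s

Step 1: The rate law is rate = k[NO₂]^2
Step 2: Note that the rate does not depend on [CO] (zero order in CO).
Step 3: rate = 0.47 × (0.73)^2 = 0.250463 M/s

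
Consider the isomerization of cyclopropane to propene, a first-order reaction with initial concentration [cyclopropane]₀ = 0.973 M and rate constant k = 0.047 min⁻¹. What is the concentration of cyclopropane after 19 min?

0.3984 M

Step 1: For a first-order reaction: [cyclopropane] = [cyclopropane]₀ × e^(-kt)
Step 2: [cyclopropane] = 0.973 × e^(-0.047 × 19)
Step 3: [cyclopropane] = 0.973 × e^(-0.893)
Step 4: [cyclopropane] = 0.973 × 0.409426 = 0.3984 M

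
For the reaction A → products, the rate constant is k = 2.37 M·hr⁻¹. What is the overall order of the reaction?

zeroth order (0)

Step 1: The units of k for an nth-order reaction are (concentration)^(1-n)·(time)⁻¹.
Step 2: Here k has units M·hr⁻¹, so the concentration exponent is 1.
Step 3: 1 - n = 1 ⇒ n = 0. The reaction is zeroth order.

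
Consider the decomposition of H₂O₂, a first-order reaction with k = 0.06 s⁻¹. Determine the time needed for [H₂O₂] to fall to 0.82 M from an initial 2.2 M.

16.45 s

Step 1: For first-order: t = ln([H₂O₂]₀/[H₂O₂])/k
Step 2: t = ln(2.2/0.82)/0.06
Step 3: t = ln(2.683)/0.06
Step 4: t = 0.9869/0.06 = 16.45 s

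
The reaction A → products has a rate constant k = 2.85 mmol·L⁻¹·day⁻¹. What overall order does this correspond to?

zeroth order (0)

Step 1: The units of k for an nth-order reaction are (concentration)^(1-n)·(time)⁻¹.
Step 2: Here k has units mmol·L⁻¹·day⁻¹, so the concentration exponent is 1.
Step 3: 1 - n = 1 ⇒ n = 0. The reaction is zeroth order.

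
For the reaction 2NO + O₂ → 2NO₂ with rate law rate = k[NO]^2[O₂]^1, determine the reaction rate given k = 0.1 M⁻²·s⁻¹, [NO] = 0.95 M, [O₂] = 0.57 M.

0.05144 M/s

Step 1: The rate law is rate = k[NO]^2[O₂]^1
Step 2: Substitute: rate = 0.1 × (0.95)^2 × (0.57)^1
Step 3: rate = 0.1 × 0.9025 × 0.57 = 0.0514425 M/s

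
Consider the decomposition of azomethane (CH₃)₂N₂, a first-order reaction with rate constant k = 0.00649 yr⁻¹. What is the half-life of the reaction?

106.8 yr

Step 1: For a first-order reaction, t₁/₂ = ln(2)/k
Step 2: t₁/₂ = ln(2)/0.00649
Step 3: t₁/₂ = 0.6931/0.00649 = 106.8 yr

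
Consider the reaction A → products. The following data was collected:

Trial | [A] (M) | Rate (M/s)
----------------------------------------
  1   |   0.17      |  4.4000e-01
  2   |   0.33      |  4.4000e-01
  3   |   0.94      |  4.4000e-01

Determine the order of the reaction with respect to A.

zeroth order (0)

Step 1: Compare trials - when concentration changes, rate stays constant.
Step 2: rate₂/rate₁ = 4.4000e-01/4.4000e-01 = 1
Step 3: [A]₂/[A]₁ = 0.33/0.17 = 1.941
Step 4: Since rate ratio ≈ (conc ratio)^0, the reaction is zeroth order.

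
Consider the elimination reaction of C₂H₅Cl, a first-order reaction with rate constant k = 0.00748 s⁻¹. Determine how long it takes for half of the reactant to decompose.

92.67 s

Step 1: For a first-order reaction, t₁/₂ = ln(2)/k
Step 2: t₁/₂ = ln(2)/0.00748
Step 3: t₁/₂ = 0.6931/0.00748 = 92.67 s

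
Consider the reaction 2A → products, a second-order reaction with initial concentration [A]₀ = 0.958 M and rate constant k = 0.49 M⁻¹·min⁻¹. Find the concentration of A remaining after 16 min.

0.1126 M

Step 1: For a second-order reaction: 1/[A] = 1/[A]₀ + kt
Step 2: 1/[A] = 1/0.958 + 0.49 × 16
Step 3: 1/[A] = 1.044 + 7.84 = 8.884
Step 4: [A] = 1/8.884 = 0.1126 M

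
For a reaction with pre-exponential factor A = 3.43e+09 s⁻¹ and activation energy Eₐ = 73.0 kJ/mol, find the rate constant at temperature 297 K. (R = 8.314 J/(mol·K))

4.97e-04 s⁻¹

Step 1: Use the Arrhenius equation: k = A × exp(-Eₐ/RT)
Step 2: Convert Eₐ to J/mol: 73.0 kJ/mol = 73000 J/mol
Step 3: Calculate the exponent: -Eₐ/(RT) = -73000/(8.314 × 297) = -29.56354
Step 4: k = 3.43e+09 × exp(-29.56354)
Step 5: k = 3.43e+09 × 1.44783e-13 = 4.9661e-04 s⁻¹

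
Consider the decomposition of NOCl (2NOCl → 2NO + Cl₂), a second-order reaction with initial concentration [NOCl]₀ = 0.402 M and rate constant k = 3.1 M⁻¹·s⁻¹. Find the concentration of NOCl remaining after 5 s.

0.05559 M

Step 1: For a second-order reaction: 1/[NOCl] = 1/[NOCl]₀ + kt
Step 2: 1/[NOCl] = 1/0.402 + 3.1 × 5
Step 3: 1/[NOCl] = 2.488 + 15.5 = 17.99
Step 4: [NOCl] = 1/17.99 = 0.05559 M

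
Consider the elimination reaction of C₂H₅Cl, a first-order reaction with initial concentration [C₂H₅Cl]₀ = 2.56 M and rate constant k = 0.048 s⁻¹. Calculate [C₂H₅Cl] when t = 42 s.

0.341 M

Step 1: For a first-order reaction: [C₂H₅Cl] = [C₂H₅Cl]₀ × e^(-kt)
Step 2: [C₂H₅Cl] = 2.56 × e^(-0.048 × 42)
Step 3: [C₂H₅Cl] = 2.56 × e^(-2.016)
Step 4: [C₂H₅Cl] = 2.56 × 0.133187 = 0.341 M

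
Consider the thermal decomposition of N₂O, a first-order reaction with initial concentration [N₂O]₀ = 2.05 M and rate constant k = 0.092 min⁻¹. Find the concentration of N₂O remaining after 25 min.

0.2055 M

Step 1: For a first-order reaction: [N₂O] = [N₂O]₀ × e^(-kt)
Step 2: [N₂O] = 2.05 × e^(-0.092 × 25)
Step 3: [N₂O] = 2.05 × e^(-2.3)
Step 4: [N₂O] = 2.05 × 0.100259 = 0.2055 M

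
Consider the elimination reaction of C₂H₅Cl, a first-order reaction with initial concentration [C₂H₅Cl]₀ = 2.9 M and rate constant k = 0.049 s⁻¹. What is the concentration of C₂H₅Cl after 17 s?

1.261 M

Step 1: For a first-order reaction: [C₂H₅Cl] = [C₂H₅Cl]₀ × e^(-kt)
Step 2: [C₂H₅Cl] = 2.9 × e^(-0.049 × 17)
Step 3: [C₂H₅Cl] = 2.9 × e^(-0.833)
Step 4: [C₂H₅Cl] = 2.9 × 0.434743 = 1.261 M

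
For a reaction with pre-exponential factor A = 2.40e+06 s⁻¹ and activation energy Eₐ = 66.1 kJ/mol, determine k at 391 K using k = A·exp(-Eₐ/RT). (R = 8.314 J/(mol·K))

3.54e-03 s⁻¹

Step 1: Use the Arrhenius equation: k = A × exp(-Eₐ/RT)
Step 2: Convert Eₐ to J/mol: 66.1 kJ/mol = 66100 J/mol
Step 3: Calculate the exponent: -Eₐ/(RT) = -66100/(8.314 × 391) = -20.33362
Step 4: k = 2.40e+06 × exp(-20.33362)
Step 5: k = 2.40e+06 × 1.47646e-09 = 3.5435e-03 s⁻¹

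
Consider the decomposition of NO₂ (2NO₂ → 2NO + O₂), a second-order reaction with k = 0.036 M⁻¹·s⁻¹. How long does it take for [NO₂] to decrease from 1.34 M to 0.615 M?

24.44 s

Step 1: For second-order: t = (1/[NO₂] - 1/[NO₂]₀)/k
Step 2: t = (1/0.615 - 1/1.34)/0.036
Step 3: t = (1.626 - 0.7463)/0.036
Step 4: t = 0.8797/0.036 = 24.44 s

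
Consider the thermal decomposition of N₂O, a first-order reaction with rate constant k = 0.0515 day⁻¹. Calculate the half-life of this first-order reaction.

13.46 day

Step 1: For a first-order reaction, t₁/₂ = ln(2)/k
Step 2: t₁/₂ = ln(2)/0.0515
Step 3: t₁/₂ = 0.6931/0.0515 = 13.46 day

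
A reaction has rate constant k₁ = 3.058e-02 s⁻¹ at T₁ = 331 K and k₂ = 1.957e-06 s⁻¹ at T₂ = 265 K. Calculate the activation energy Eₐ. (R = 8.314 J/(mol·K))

106.7 kJ/mol

Step 1: Use the two-temperature Arrhenius form: ln(k₂/k₁) = -Eₐ/R × (1/T₂ - 1/T₁)
Step 2: ln(k₂/k₁) = ln(1.957e-06/3.058e-02) = ln(6.39961e-05) = -9.65669
Step 3: 1/T₂ - 1/T₁ = 1/265 - 1/331 = 7.524369e-04 K⁻¹
Step 4: Eₐ = -R × ln(k₂/k₁) / (1/T₂ - 1/T₁) = -8.314 × -9.65669 / 7.524369e-04
Step 5: Eₐ = 1.0670e+05 J/mol = 106.7 kJ/mol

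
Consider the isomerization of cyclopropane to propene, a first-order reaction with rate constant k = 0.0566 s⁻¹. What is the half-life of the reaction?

12.25 s

Step 1: For a first-order reaction, t₁/₂ = ln(2)/k
Step 2: t₁/₂ = ln(2)/0.0566
Step 3: t₁/₂ = 0.6931/0.0566 = 12.25 s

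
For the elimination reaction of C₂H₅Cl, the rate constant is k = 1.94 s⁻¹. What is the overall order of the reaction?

first order (1)

Step 1: The units of k for an nth-order reaction are (concentration)^(1-n)·(time)⁻¹.
Step 2: Here k has units s⁻¹, so the concentration exponent is 0.
Step 3: 1 - n = 0 ⇒ n = 1. The reaction is first order.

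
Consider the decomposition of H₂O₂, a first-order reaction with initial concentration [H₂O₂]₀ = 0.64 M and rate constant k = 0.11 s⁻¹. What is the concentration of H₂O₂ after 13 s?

0.1532 M

Step 1: For a first-order reaction: [H₂O₂] = [H₂O₂]₀ × e^(-kt)
Step 2: [H₂O₂] = 0.64 × e^(-0.11 × 13)
Step 3: [H₂O₂] = 0.64 × e^(-1.43)
Step 4: [H₂O₂] = 0.64 × 0.239309 = 0.1532 M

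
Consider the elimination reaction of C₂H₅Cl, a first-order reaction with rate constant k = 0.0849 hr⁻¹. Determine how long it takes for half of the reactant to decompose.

8.164 hr

Step 1: For a first-order reaction, t₁/₂ = ln(2)/k
Step 2: t₁/₂ = ln(2)/0.0849
Step 3: t₁/₂ = 0.6931/0.0849 = 8.164 hr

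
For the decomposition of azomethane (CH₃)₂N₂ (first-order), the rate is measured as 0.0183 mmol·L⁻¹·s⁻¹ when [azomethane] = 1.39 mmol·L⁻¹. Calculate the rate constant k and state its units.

0.01317 s⁻¹

Step 1: rate = k[azomethane]^1, so k = rate / [azomethane]^1.
Step 2: k = 0.0183 / (1.39)^1 = 0.0183 / 1.39.
Step 3: k = 0.01317 s⁻¹.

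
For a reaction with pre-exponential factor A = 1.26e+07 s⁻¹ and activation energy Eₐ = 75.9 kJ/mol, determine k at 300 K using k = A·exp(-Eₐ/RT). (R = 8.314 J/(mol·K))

7.67e-07 s⁻¹

Step 1: Use the Arrhenius equation: k = A × exp(-Eₐ/RT)
Step 2: Convert Eₐ to J/mol: 75.9 kJ/mol = 75900 J/mol
Step 3: Calculate the exponent: -Eₐ/(RT) = -75900/(8.314 × 300) = -30.43060
Step 4: k = 1.26e+07 × exp(-30.43060)
Step 5: k = 1.26e+07 × 6.08357e-14 = 7.6653e-07 s⁻¹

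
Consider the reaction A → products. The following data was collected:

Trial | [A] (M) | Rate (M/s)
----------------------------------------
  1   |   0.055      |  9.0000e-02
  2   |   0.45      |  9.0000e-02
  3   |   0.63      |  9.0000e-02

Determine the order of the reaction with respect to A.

zeroth order (0)

Step 1: Compare trials - when concentration changes, rate stays constant.
Step 2: rate₂/rate₁ = 9.0000e-02/9.0000e-02 = 1
Step 3: [A]₂/[A]₁ = 0.45/0.055 = 8.182
Step 4: Since rate ratio ≈ (conc ratio)^0, the reaction is zeroth order.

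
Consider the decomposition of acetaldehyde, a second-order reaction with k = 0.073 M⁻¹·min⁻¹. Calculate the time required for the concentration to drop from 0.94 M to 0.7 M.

4.996 min

Step 1: For second-order: t = (1/[CH₃CHO] - 1/[CH₃CHO]₀)/k
Step 2: t = (1/0.7 - 1/0.94)/0.073
Step 3: t = (1.429 - 1.064)/0.073
Step 4: t = 0.3647/0.073 = 4.996 min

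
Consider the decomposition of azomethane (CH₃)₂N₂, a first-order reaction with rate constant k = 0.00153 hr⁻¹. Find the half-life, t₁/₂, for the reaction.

453 hr

Step 1: For a first-order reaction, t₁/₂ = ln(2)/k
Step 2: t₁/₂ = ln(2)/0.00153
Step 3: t₁/₂ = 0.6931/0.00153 = 453 hr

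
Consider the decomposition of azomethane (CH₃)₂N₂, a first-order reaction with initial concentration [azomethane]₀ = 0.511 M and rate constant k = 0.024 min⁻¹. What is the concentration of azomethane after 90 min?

0.05893 M

Step 1: For a first-order reaction: [azomethane] = [azomethane]₀ × e^(-kt)
Step 2: [azomethane] = 0.511 × e^(-0.024 × 90)
Step 3: [azomethane] = 0.511 × e^(-2.16)
Step 4: [azomethane] = 0.511 × 0.115325 = 0.05893 M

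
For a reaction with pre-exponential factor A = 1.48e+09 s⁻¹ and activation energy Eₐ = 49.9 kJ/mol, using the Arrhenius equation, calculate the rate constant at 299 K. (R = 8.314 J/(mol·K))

2.83e+00 s⁻¹

Step 1: Use the Arrhenius equation: k = A × exp(-Eₐ/RT)
Step 2: Convert Eₐ to J/mol: 49.9 kJ/mol = 49900 J/mol
Step 3: Calculate the exponent: -Eₐ/(RT) = -49900/(8.314 × 299) = -20.07333
Step 4: k = 1.48e+09 × exp(-20.07333)
Step 5: k = 1.48e+09 × 1.91542e-09 = 2.8348e+00 s⁻¹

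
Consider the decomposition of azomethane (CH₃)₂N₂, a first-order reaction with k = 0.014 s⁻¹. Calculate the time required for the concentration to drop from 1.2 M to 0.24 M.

115 s

Step 1: For first-order: t = ln([azomethane]₀/[azomethane])/k
Step 2: t = ln(1.2/0.24)/0.014
Step 3: t = ln(5)/0.014
Step 4: t = 1.609/0.014 = 115 s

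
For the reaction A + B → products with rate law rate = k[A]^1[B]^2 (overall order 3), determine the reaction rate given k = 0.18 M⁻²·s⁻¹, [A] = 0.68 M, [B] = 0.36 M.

0.01586 M/s

Step 1: The rate law is rate = k[A]^1[B]^2, overall order = 1+2 = 3
Step 2: Substitute values: rate = 0.18 × (0.68)^1 × (0.36)^2
Step 3: rate = 0.18 × 0.68 × 0.1296 = 0.015863 M/s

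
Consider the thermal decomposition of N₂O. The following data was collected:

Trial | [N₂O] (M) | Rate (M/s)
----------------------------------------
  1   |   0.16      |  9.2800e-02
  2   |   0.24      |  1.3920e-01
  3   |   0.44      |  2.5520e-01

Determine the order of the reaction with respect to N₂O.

first order (1)

Step 1: Compare trials to find order n where rate₂/rate₁ = ([N₂O]₂/[N₂O]₁)^n
Step 2: rate₂/rate₁ = 1.3920e-01/9.2800e-02 = 1.5
Step 3: [N₂O]₂/[N₂O]₁ = 0.24/0.16 = 1.5
Step 4: n = ln(1.5)/ln(1.5) = 1.00 ≈ 1
Step 5: The reaction is first order in N₂O.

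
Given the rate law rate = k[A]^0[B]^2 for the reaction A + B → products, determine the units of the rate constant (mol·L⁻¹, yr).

(mol·L⁻¹)⁻¹·yr⁻¹

Step 1: Overall order = 0 + 2 = 2.
Step 2: rate has units mol·L⁻¹·yr⁻¹; [A]^0[B]^2 has units (mol·L⁻¹)^2.
Step 3: k = rate/([A]^0[B]^2), so units of k = (mol·L⁻¹)^(1-2)·yr⁻¹ = (mol·L⁻¹)⁻¹·yr⁻¹.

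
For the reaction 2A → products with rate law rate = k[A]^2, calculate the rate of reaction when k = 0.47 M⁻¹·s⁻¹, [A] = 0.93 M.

0.4065 M/s

Step 1: Identify the rate law: rate = k[A]^2
Step 2: Substitute values: rate = 0.47 × (0.93)^2
Step 3: Calculate: rate = 0.47 × 0.8649 = 0.406503 M/s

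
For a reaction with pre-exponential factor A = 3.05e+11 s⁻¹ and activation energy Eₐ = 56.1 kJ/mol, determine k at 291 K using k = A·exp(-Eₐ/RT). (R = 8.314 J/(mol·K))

2.59e+01 s⁻¹

Step 1: Use the Arrhenius equation: k = A × exp(-Eₐ/RT)
Step 2: Convert Eₐ to J/mol: 56.1 kJ/mol = 56100 J/mol
Step 3: Calculate the exponent: -Eₐ/(RT) = -56100/(8.314 × 291) = -23.18782
Step 4: k = 3.05e+11 × exp(-23.18782)
Step 5: k = 3.05e+11 × 8.50468e-11 = 2.5939e+01 s⁻¹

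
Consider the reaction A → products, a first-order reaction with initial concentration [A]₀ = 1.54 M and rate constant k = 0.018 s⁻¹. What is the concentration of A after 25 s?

0.9819 M

Step 1: For a first-order reaction: [A] = [A]₀ × e^(-kt)
Step 2: [A] = 1.54 × e^(-0.018 × 25)
Step 3: [A] = 1.54 × e^(-0.45)
Step 4: [A] = 1.54 × 0.637628 = 0.9819 M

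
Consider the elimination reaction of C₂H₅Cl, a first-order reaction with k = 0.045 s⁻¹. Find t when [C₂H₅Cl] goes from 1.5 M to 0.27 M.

38.11 s

Step 1: For first-order: t = ln([C₂H₅Cl]₀/[C₂H₅Cl])/k
Step 2: t = ln(1.5/0.27)/0.045
Step 3: t = ln(5.556)/0.045
Step 4: t = 1.715/0.045 = 38.11 s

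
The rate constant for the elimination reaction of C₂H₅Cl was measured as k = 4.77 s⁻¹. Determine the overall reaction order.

first order (1)

Step 1: The units of k for an nth-order reaction are (concentration)^(1-n)·(time)⁻¹.
Step 2: Here k has units s⁻¹, so the concentration exponent is 0.
Step 3: 1 - n = 0 ⇒ n = 1. The reaction is first order.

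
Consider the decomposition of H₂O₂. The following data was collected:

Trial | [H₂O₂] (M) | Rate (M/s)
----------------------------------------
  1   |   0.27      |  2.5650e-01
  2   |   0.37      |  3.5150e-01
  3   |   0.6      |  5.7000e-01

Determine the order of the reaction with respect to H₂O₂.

first order (1)

Step 1: Compare trials to find order n where rate₂/rate₁ = ([H₂O₂]₂/[H₂O₂]₁)^n
Step 2: rate₂/rate₁ = 3.5150e-01/2.5650e-01 = 1.37
Step 3: [H₂O₂]₂/[H₂O₂]₁ = 0.37/0.27 = 1.37
Step 4: n = ln(1.37)/ln(1.37) = 1.00 ≈ 1
Step 5: The reaction is first order in H₂O₂.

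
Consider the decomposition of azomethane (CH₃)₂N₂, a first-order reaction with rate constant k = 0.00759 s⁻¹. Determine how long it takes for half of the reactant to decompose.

91.32 s

Step 1: For a first-order reaction, t₁/₂ = ln(2)/k
Step 2: t₁/₂ = ln(2)/0.00759
Step 3: t₁/₂ = 0.6931/0.00759 = 91.32 s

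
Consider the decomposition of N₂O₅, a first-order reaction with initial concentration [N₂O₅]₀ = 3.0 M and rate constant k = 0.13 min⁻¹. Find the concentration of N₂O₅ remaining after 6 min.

1.375 M

Step 1: For a first-order reaction: [N₂O₅] = [N₂O₅]₀ × e^(-kt)
Step 2: [N₂O₅] = 3.0 × e^(-0.13 × 6)
Step 3: [N₂O₅] = 3.0 × e^(-0.78)
Step 4: [N₂O₅] = 3.0 × 0.458406 = 1.375 M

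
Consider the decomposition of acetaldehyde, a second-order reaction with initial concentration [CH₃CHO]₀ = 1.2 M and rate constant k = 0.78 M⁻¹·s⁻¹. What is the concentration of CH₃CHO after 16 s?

0.07511 M

Step 1: For a second-order reaction: 1/[CH₃CHO] = 1/[CH₃CHO]₀ + kt
Step 2: 1/[CH₃CHO] = 1/1.2 + 0.78 × 16
Step 3: 1/[CH₃CHO] = 0.8333 + 12.48 = 13.31
Step 4: [CH₃CHO] = 1/13.31 = 0.07511 M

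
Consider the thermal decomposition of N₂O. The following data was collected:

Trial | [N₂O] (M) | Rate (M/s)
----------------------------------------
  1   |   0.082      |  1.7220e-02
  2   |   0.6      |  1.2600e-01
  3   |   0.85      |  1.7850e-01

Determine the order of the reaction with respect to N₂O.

first order (1)

Step 1: Compare trials to find order n where rate₂/rate₁ = ([N₂O]₂/[N₂O]₁)^n
Step 2: rate₂/rate₁ = 1.2600e-01/1.7220e-02 = 7.317
Step 3: [N₂O]₂/[N₂O]₁ = 0.6/0.082 = 7.317
Step 4: n = ln(7.317)/ln(7.317) = 1.00 ≈ 1
Step 5: The reaction is first order in N₂O.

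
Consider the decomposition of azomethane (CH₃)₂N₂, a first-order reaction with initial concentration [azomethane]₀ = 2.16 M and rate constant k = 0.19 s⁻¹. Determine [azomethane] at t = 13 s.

0.1827 M

Step 1: For a first-order reaction: [azomethane] = [azomethane]₀ × e^(-kt)
Step 2: [azomethane] = 2.16 × e^(-0.19 × 13)
Step 3: [azomethane] = 2.16 × e^(-2.47)
Step 4: [azomethane] = 2.16 × 0.0845849 = 0.1827 M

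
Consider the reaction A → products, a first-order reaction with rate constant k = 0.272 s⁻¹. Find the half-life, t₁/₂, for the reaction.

2.548 s

Step 1: For a first-order reaction, t₁/₂ = ln(2)/k
Step 2: t₁/₂ = ln(2)/0.272
Step 3: t₁/₂ = 0.6931/0.272 = 2.548 s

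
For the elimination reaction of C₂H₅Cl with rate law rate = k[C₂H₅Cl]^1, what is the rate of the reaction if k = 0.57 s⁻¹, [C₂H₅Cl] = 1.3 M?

0.741 M/s

Step 1: Identify the rate law: rate = k[C₂H₅Cl]^1
Step 2: Substitute values: rate = 0.57 × (1.3)^1
Step 3: Calculate: rate = 0.57 × 1.3 = 0.741 M/s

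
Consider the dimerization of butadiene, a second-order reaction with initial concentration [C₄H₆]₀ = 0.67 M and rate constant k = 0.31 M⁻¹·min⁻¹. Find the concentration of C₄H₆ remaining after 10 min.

0.2177 M

Step 1: For a second-order reaction: 1/[C₄H₆] = 1/[C₄H₆]₀ + kt
Step 2: 1/[C₄H₆] = 1/0.67 + 0.31 × 10
Step 3: 1/[C₄H₆] = 1.493 + 3.1 = 4.593
Step 4: [C₄H₆] = 1/4.593 = 0.2177 M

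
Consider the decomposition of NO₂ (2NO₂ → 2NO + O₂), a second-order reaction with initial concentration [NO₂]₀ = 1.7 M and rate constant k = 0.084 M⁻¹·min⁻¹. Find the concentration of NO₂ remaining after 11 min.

0.6613 M

Step 1: For a second-order reaction: 1/[NO₂] = 1/[NO₂]₀ + kt
Step 2: 1/[NO₂] = 1/1.7 + 0.084 × 11
Step 3: 1/[NO₂] = 0.5882 + 0.924 = 1.512
Step 4: [NO₂] = 1/1.512 = 0.6613 M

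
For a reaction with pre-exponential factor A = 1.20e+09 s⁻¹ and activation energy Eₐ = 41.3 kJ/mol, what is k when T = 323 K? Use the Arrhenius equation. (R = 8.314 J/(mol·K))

2.51e+02 s⁻¹

Step 1: Use the Arrhenius equation: k = A × exp(-Eₐ/RT)
Step 2: Convert Eₐ to J/mol: 41.3 kJ/mol = 41300 J/mol
Step 3: Calculate the exponent: -Eₐ/(RT) = -41300/(8.314 × 323) = -15.37933
Step 4: k = 1.20e+09 × exp(-15.37933)
Step 5: k = 1.20e+09 × 2.09335e-07 = 2.5120e+02 s⁻¹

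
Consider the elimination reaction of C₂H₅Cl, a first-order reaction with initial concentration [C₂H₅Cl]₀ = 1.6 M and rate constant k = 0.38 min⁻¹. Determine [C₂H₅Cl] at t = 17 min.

0.002504 M

Step 1: For a first-order reaction: [C₂H₅Cl] = [C₂H₅Cl]₀ × e^(-kt)
Step 2: [C₂H₅Cl] = 1.6 × e^(-0.38 × 17)
Step 3: [C₂H₅Cl] = 1.6 × e^(-6.46)
Step 4: [C₂H₅Cl] = 1.6 × 0.0015648 = 0.002504 M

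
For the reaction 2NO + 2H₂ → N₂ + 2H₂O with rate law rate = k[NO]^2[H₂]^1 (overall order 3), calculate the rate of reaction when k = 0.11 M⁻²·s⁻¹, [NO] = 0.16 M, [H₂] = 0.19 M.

0.000535 M/s

Step 1: The rate law is rate = k[NO]^2[H₂]^1, overall order = 2+1 = 3
Step 2: Substitute values: rate = 0.11 × (0.16)^2 × (0.19)^1
Step 3: rate = 0.11 × 0.0256 × 0.19 = 0.00053504 M/s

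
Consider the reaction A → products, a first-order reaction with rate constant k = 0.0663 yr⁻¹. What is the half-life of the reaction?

10.45 yr

Step 1: For a first-order reaction, t₁/₂ = ln(2)/k
Step 2: t₁/₂ = ln(2)/0.0663
Step 3: t₁/₂ = 0.6931/0.0663 = 10.45 yr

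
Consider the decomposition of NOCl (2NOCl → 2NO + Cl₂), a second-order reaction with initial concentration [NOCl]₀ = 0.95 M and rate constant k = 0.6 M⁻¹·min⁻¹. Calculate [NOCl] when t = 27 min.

0.05796 M

Step 1: For a second-order reaction: 1/[NOCl] = 1/[NOCl]₀ + kt
Step 2: 1/[NOCl] = 1/0.95 + 0.6 × 27
Step 3: 1/[NOCl] = 1.053 + 16.2 = 17.25
Step 4: [NOCl] = 1/17.25 = 0.05796 M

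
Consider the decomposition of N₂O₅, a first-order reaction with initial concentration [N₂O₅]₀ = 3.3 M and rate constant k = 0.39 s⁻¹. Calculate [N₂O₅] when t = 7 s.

0.2152 M

Step 1: For a first-order reaction: [N₂O₅] = [N₂O₅]₀ × e^(-kt)
Step 2: [N₂O₅] = 3.3 × e^(-0.39 × 7)
Step 3: [N₂O₅] = 3.3 × e^(-2.73)
Step 4: [N₂O₅] = 3.3 × 0.0652193 = 0.2152 M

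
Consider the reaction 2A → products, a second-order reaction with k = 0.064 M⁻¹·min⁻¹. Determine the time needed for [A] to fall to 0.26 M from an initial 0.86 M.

41.93 min

Step 1: For second-order: t = (1/[A] - 1/[A]₀)/k
Step 2: t = (1/0.26 - 1/0.86)/0.064
Step 3: t = (3.846 - 1.163)/0.064
Step 4: t = 2.683/0.064 = 41.93 min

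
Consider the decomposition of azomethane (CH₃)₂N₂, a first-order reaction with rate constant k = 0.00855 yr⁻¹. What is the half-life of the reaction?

81.07 yr

Step 1: For a first-order reaction, t₁/₂ = ln(2)/k
Step 2: t₁/₂ = ln(2)/0.00855
Step 3: t₁/₂ = 0.6931/0.00855 = 81.07 yr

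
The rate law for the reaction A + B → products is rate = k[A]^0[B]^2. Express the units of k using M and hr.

M⁻¹·hr⁻¹

Step 1: Overall order = 0 + 2 = 2.
Step 2: rate has units M·hr⁻¹; [A]^0[B]^2 has units M^2.
Step 3: k = rate/([A]^0[B]^2), so units of k = M^(1-2)·hr⁻¹ = M⁻¹·hr⁻¹.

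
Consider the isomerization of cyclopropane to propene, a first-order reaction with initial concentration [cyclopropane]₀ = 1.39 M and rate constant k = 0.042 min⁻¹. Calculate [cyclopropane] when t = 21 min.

0.5754 M

Step 1: For a first-order reaction: [cyclopropane] = [cyclopropane]₀ × e^(-kt)
Step 2: [cyclopropane] = 1.39 × e^(-0.042 × 21)
Step 3: [cyclopropane] = 1.39 × e^(-0.882)
Step 4: [cyclopropane] = 1.39 × 0.413954 = 0.5754 M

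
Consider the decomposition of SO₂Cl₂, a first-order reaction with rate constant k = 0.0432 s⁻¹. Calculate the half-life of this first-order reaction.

16.05 s

Step 1: For a first-order reaction, t₁/₂ = ln(2)/k
Step 2: t₁/₂ = ln(2)/0.0432
Step 3: t₁/₂ = 0.6931/0.0432 = 16.05 s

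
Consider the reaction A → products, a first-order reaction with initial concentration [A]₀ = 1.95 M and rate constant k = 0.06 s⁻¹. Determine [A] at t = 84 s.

0.01262 M

Step 1: For a first-order reaction: [A] = [A]₀ × e^(-kt)
Step 2: [A] = 1.95 × e^(-0.06 × 84)
Step 3: [A] = 1.95 × e^(-5.04)
Step 4: [A] = 1.95 × 0.00647375 = 0.01262 M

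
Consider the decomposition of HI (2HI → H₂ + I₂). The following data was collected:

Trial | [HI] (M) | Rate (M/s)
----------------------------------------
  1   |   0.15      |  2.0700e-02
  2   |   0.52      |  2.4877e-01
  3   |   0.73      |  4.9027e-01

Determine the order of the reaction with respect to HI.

second order (2)

Step 1: Compare trials to find order n where rate₂/rate₁ = ([HI]₂/[HI]₁)^n
Step 2: rate₂/rate₁ = 2.4877e-01/2.0700e-02 = 12.02
Step 3: [HI]₂/[HI]₁ = 0.52/0.15 = 3.467
Step 4: n = ln(12.02)/ln(3.467) = 2.00 ≈ 2
Step 5: The reaction is second order in HI.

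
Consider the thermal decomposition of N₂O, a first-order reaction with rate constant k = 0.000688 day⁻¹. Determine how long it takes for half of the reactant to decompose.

1007 day

Step 1: For a first-order reaction, t₁/₂ = ln(2)/k
Step 2: t₁/₂ = ln(2)/0.000688
Step 3: t₁/₂ = 0.6931/0.000688 = 1007 day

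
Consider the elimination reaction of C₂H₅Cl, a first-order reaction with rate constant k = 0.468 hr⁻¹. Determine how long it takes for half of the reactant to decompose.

1.481 hr

Step 1: For a first-order reaction, t₁/₂ = ln(2)/k
Step 2: t₁/₂ = ln(2)/0.468
Step 3: t₁/₂ = 0.6931/0.468 = 1.481 hr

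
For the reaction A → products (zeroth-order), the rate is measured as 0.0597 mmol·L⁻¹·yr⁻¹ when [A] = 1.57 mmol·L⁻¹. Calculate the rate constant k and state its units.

0.0597 mmol·L⁻¹·yr⁻¹

Step 1: For a zeroth-order reaction, rate = k (independent of concentration).
Step 2: k = rate = 0.0597 mmol·L⁻¹·yr⁻¹.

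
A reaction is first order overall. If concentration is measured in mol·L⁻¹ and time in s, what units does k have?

s⁻¹

Step 1: For overall order n, rate = k × (concentration)^n.
Step 2: Rate has units mol·L⁻¹·s⁻¹; concentration term has units (mol·L⁻¹)^1.
Step 3: k = rate / (concentration)^n, so units of k = (mol·L⁻¹)^(1-1)·s⁻¹ = s⁻¹.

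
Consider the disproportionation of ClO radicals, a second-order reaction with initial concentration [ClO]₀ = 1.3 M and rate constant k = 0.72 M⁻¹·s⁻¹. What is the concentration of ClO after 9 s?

0.1379 M

Step 1: For a second-order reaction: 1/[ClO] = 1/[ClO]₀ + kt
Step 2: 1/[ClO] = 1/1.3 + 0.72 × 9
Step 3: 1/[ClO] = 0.7692 + 6.48 = 7.249
Step 4: [ClO] = 1/7.249 = 0.1379 M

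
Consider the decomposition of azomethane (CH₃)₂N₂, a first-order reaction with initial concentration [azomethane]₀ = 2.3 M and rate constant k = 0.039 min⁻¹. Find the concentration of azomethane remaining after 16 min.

1.232 M

Step 1: For a first-order reaction: [azomethane] = [azomethane]₀ × e^(-kt)
Step 2: [azomethane] = 2.3 × e^(-0.039 × 16)
Step 3: [azomethane] = 2.3 × e^(-0.624)
Step 4: [azomethane] = 2.3 × 0.535797 = 1.232 M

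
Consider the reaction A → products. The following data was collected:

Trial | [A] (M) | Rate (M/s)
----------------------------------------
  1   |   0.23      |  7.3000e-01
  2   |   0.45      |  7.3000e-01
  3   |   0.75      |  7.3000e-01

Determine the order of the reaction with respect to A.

zeroth order (0)

Step 1: Compare trials - when concentration changes, rate stays constant.
Step 2: rate₂/rate₁ = 7.3000e-01/7.3000e-01 = 1
Step 3: [A]₂/[A]₁ = 0.45/0.23 = 1.957
Step 4: Since rate ratio ≈ (conc ratio)^0, the reaction is zeroth order.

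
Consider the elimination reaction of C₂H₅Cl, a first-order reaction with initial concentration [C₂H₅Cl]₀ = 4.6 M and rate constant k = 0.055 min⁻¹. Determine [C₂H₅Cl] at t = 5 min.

3.494 M

Step 1: For a first-order reaction: [C₂H₅Cl] = [C₂H₅Cl]₀ × e^(-kt)
Step 2: [C₂H₅Cl] = 4.6 × e^(-0.055 × 5)
Step 3: [C₂H₅Cl] = 4.6 × e^(-0.275)
Step 4: [C₂H₅Cl] = 4.6 × 0.759572 = 3.494 M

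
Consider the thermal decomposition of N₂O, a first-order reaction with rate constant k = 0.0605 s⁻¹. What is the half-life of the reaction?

11.46 s

Step 1: For a first-order reaction, t₁/₂ = ln(2)/k
Step 2: t₁/₂ = ln(2)/0.0605
Step 3: t₁/₂ = 0.6931/0.0605 = 11.46 s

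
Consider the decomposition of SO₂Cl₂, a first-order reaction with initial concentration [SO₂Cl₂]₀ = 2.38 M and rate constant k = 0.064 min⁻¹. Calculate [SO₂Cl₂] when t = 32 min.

0.307 M

Step 1: For a first-order reaction: [SO₂Cl₂] = [SO₂Cl₂]₀ × e^(-kt)
Step 2: [SO₂Cl₂] = 2.38 × e^(-0.064 × 32)
Step 3: [SO₂Cl₂] = 2.38 × e^(-2.048)
Step 4: [SO₂Cl₂] = 2.38 × 0.128993 = 0.307 M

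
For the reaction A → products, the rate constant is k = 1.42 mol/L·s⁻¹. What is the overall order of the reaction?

zeroth order (0)

Step 1: The units of k for an nth-order reaction are (concentration)^(1-n)·(time)⁻¹.
Step 2: Here k has units mol/L·s⁻¹, so the concentration exponent is 1.
Step 3: 1 - n = 1 ⇒ n = 0. The reaction is zeroth order.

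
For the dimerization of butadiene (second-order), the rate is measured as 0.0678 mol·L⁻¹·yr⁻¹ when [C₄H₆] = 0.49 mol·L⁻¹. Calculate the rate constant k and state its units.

0.2824 (mol·L⁻¹)⁻¹·yr⁻¹

Step 1: rate = k[C₄H₆]^2, so k = rate / [C₄H₆]^2.
Step 2: k = 0.0678 / (0.49)^2 = 0.0678 / 0.2401.
Step 3: k = 0.2824 (mol·L⁻¹)⁻¹·yr⁻¹.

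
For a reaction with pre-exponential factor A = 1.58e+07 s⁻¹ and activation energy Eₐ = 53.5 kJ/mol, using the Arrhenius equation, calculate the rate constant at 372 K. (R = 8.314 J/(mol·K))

4.85e-01 s⁻¹

Step 1: Use the Arrhenius equation: k = A × exp(-Eₐ/RT)
Step 2: Convert Eₐ to J/mol: 53.5 kJ/mol = 53500 J/mol
Step 3: Calculate the exponent: -Eₐ/(RT) = -53500/(8.314 × 372) = -17.29820
Step 4: k = 1.58e+07 × exp(-17.29820)
Step 5: k = 1.58e+07 × 3.07247e-08 = 4.8545e-01 s⁻¹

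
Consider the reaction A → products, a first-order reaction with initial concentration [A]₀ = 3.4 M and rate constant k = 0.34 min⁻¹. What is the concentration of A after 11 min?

0.08076 M

Step 1: For a first-order reaction: [A] = [A]₀ × e^(-kt)
Step 2: [A] = 3.4 × e^(-0.34 × 11)
Step 3: [A] = 3.4 × e^(-3.74)
Step 4: [A] = 3.4 × 0.0237541 = 0.08076 M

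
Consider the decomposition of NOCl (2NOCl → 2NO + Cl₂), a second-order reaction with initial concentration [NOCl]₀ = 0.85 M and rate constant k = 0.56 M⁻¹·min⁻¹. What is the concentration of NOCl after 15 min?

0.1044 M

Step 1: For a second-order reaction: 1/[NOCl] = 1/[NOCl]₀ + kt
Step 2: 1/[NOCl] = 1/0.85 + 0.56 × 15
Step 3: 1/[NOCl] = 1.176 + 8.4 = 9.576
Step 4: [NOCl] = 1/9.576 = 0.1044 M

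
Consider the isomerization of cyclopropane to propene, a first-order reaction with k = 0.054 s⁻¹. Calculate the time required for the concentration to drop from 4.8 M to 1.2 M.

25.67 s

Step 1: For first-order: t = ln([cyclopropane]₀/[cyclopropane])/k
Step 2: t = ln(4.8/1.2)/0.054
Step 3: t = ln(4)/0.054
Step 4: t = 1.386/0.054 = 25.67 s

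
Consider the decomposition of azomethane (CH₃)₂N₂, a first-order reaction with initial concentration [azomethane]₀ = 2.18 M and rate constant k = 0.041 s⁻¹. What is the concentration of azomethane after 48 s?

0.3046 M

Step 1: For a first-order reaction: [azomethane] = [azomethane]₀ × e^(-kt)
Step 2: [azomethane] = 2.18 × e^(-0.041 × 48)
Step 3: [azomethane] = 2.18 × e^(-1.968)
Step 4: [azomethane] = 2.18 × 0.139736 = 0.3046 M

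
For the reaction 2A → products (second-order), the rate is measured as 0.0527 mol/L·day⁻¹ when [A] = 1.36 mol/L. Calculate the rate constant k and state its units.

0.02849 (mol/L)⁻¹·day⁻¹

Step 1: rate = k[A]^2, so k = rate / [A]^2.
Step 2: k = 0.0527 / (1.36)^2 = 0.0527 / 1.85.
Step 3: k = 0.02849 (mol/L)⁻¹·day⁻¹.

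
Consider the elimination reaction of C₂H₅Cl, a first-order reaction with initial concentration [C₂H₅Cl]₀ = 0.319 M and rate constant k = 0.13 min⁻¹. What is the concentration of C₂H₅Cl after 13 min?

0.05886 M

Step 1: For a first-order reaction: [C₂H₅Cl] = [C₂H₅Cl]₀ × e^(-kt)
Step 2: [C₂H₅Cl] = 0.319 × e^(-0.13 × 13)
Step 3: [C₂H₅Cl] = 0.319 × e^(-1.69)
Step 4: [C₂H₅Cl] = 0.319 × 0.18452 = 0.05886 M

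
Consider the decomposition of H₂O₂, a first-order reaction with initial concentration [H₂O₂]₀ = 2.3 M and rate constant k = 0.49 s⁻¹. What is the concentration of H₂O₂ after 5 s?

0.1985 M

Step 1: For a first-order reaction: [H₂O₂] = [H₂O₂]₀ × e^(-kt)
Step 2: [H₂O₂] = 2.3 × e^(-0.49 × 5)
Step 3: [H₂O₂] = 2.3 × e^(-2.45)
Step 4: [H₂O₂] = 2.3 × 0.0862936 = 0.1985 M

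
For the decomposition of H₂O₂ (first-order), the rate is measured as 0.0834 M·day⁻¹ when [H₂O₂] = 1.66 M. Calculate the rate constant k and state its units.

0.05024 day⁻¹

Step 1: rate = k[H₂O₂]^1, so k = rate / [H₂O₂]^1.
Step 2: k = 0.0834 / (1.66)^1 = 0.0834 / 1.66.
Step 3: k = 0.05024 day⁻¹.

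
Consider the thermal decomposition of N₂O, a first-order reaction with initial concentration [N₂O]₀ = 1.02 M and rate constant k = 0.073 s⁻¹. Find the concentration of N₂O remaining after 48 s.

0.03068 M

Step 1: For a first-order reaction: [N₂O] = [N₂O]₀ × e^(-kt)
Step 2: [N₂O] = 1.02 × e^(-0.073 × 48)
Step 3: [N₂O] = 1.02 × e^(-3.504)
Step 4: [N₂O] = 1.02 × 0.0300768 = 0.03068 M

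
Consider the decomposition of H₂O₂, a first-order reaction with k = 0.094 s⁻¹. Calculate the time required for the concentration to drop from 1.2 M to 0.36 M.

12.81 s

Step 1: For first-order: t = ln([H₂O₂]₀/[H₂O₂])/k
Step 2: t = ln(1.2/0.36)/0.094
Step 3: t = ln(3.333)/0.094
Step 4: t = 1.204/0.094 = 12.81 s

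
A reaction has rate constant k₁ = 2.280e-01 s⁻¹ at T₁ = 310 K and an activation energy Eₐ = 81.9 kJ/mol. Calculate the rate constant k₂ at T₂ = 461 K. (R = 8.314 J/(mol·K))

7.556e+03 s⁻¹

Step 1: Use the two-temperature Arrhenius form: ln(k₂/k₁) = -Eₐ/R × (1/T₂ - 1/T₁)
Step 2: Convert Eₐ to J/mol: 81.9 kJ/mol = 81900 J/mol
Step 3: 1/T₂ - 1/T₁ = 1/461 - 1/310 = -1.056609e-03 K⁻¹
Step 4: ln(k₂/k₁) = -81900/8.314 × -1.056609e-03 = 10.40850
Step 5: k₂ = k₁ × exp(10.40850) = 2.280e-01 × 3.31401e+04 = 7.556e+03 s⁻¹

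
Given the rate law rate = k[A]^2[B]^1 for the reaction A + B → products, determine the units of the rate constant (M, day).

M⁻²·day⁻¹

Step 1: Overall order = 2 + 1 = 3.
Step 2: rate has units M·day⁻¹; [A]^2[B]^1 has units M^3.
Step 3: k = rate/([A]^2[B]^1), so units of k = M^(1-3)·day⁻¹ = M⁻²·day⁻¹.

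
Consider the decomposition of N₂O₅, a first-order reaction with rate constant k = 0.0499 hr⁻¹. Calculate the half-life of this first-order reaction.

13.89 hr

Step 1: For a first-order reaction, t₁/₂ = ln(2)/k
Step 2: t₁/₂ = ln(2)/0.0499
Step 3: t₁/₂ = 0.6931/0.0499 = 13.89 hr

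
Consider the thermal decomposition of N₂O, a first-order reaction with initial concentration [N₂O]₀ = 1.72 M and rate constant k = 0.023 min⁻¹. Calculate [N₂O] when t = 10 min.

1.367 M

Step 1: For a first-order reaction: [N₂O] = [N₂O]₀ × e^(-kt)
Step 2: [N₂O] = 1.72 × e^(-0.023 × 10)
Step 3: [N₂O] = 1.72 × e^(-0.23)
Step 4: [N₂O] = 1.72 × 0.794534 = 1.367 M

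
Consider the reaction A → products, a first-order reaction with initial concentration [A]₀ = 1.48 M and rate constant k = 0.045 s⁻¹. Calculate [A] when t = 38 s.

0.2677 M

Step 1: For a first-order reaction: [A] = [A]₀ × e^(-kt)
Step 2: [A] = 1.48 × e^(-0.045 × 38)
Step 3: [A] = 1.48 × e^(-1.71)
Step 4: [A] = 1.48 × 0.180866 = 0.2677 M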